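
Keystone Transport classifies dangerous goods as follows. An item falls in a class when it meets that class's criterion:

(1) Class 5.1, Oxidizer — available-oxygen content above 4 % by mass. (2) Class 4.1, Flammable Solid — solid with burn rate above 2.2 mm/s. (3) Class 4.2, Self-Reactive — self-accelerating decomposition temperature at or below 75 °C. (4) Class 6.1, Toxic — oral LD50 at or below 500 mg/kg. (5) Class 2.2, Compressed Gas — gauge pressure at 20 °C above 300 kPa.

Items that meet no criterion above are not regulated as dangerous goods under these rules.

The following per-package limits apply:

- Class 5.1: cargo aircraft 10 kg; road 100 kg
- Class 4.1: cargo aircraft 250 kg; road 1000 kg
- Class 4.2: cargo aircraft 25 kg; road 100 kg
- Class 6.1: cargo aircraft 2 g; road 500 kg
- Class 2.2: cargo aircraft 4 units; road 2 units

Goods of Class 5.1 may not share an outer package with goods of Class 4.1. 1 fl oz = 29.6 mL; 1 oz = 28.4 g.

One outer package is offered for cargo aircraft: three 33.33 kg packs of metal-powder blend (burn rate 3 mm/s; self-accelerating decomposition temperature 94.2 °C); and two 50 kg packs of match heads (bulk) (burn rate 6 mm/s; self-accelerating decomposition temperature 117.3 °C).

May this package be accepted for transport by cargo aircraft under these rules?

Metal-powder blend: burn rate 3 mm/s > 2.2 mm/s → Class 4.1 (Flammable Solid).
Burn rate 6 mm/s meets the Class 4.1 criterion (Flammable Solid), so the match heads (bulk) are Class 4.1.
Total Class 4.1: (three 33.33 kg packs = 99.99 kg) + (two 50 kg packs = 100 kg) = 199.99 kg.
199.99 kg is within the cargo aircraft limit of 250 kg for Class 4.1.

Yes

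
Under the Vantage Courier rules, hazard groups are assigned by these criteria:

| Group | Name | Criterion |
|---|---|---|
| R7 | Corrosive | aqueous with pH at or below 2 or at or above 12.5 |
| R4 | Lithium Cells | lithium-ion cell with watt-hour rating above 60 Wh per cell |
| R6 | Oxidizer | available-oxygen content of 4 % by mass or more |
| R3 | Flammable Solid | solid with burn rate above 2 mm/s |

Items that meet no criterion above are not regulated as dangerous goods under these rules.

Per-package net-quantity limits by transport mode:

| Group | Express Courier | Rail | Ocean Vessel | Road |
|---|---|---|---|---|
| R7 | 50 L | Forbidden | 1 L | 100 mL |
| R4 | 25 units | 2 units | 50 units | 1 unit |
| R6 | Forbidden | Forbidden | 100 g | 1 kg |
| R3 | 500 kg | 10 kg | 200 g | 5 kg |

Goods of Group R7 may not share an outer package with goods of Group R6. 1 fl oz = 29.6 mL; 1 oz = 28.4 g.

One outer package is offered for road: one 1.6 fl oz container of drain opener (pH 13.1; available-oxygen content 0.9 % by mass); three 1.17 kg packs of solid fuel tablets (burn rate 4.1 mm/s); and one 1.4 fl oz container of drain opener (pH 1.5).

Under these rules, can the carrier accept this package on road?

Yes

pH 13.1 meets the Group R7 criterion (Corrosive), so the drain opener is Group R7.
With burn rate 4.1 mm/s (> 2 mm/s), the solid fuel tablets fall in Group R3.
Drain opener: pH 1.5 ≤ 2 → Group R7 (Corrosive).
Group R7 net quantity: (one 1.6 fl oz container = 47.36 mL) + (one 1.4 fl oz container = 41.44 mL) = 88.8 mL.
88.8 mL is within the road limit of 100 mL for Group R7.
Group R3 quantity: three 1.17 kg packs = 3.51 kg.
That is within the Group R3 road limit of 5 kg.
The segregation rule (Group R7 with Group R6) does not apply to Group R7 with Group R3.
Every hazard group is within its road limit and no segregation rule is violated.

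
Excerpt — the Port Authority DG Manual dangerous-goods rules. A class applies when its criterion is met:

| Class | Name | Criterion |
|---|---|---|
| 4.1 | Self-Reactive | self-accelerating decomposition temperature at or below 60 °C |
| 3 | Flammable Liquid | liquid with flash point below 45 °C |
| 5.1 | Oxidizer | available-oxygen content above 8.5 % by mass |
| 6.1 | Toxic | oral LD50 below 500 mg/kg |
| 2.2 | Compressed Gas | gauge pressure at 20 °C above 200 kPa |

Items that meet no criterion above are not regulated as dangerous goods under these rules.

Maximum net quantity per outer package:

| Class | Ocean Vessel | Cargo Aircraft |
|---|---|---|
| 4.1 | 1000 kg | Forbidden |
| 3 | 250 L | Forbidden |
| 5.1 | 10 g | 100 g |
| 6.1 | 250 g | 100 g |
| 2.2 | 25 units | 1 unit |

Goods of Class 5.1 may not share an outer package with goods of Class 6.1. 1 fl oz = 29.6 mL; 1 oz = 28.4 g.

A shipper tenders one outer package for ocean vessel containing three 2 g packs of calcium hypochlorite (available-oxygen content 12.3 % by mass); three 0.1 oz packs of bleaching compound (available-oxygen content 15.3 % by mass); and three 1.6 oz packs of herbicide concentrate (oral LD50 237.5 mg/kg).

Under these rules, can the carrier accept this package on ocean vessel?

Calcium hypochlorite: available-oxygen content 12.3 % by mass > 8.5 % by mass → Class 5.1 (Oxidizer).
With available-oxygen content 15.3 % by mass (> 8.5 % by mass), the bleaching compound falls in Class 5.1.
Herbicide concentrate: oral LD50 237.5 mg/kg < 500 mg/kg → Class 6.1 (Toxic).
Total Class 5.1: (three 2 g packs = 6 g) + (three 0.1 oz packs = 8.52 g) = 14.52 g.
That exceeds the Class 5.1 ocean vessel limit of 10 g.
Class 6.1 quantity: three 1.6 oz packs = 136.32 g.
136.32 g ≤ 250 g (ocean vessel limit, Class 6.1) — within limit.
Class 5.1 and Class 6.1 may not share an outer package.

No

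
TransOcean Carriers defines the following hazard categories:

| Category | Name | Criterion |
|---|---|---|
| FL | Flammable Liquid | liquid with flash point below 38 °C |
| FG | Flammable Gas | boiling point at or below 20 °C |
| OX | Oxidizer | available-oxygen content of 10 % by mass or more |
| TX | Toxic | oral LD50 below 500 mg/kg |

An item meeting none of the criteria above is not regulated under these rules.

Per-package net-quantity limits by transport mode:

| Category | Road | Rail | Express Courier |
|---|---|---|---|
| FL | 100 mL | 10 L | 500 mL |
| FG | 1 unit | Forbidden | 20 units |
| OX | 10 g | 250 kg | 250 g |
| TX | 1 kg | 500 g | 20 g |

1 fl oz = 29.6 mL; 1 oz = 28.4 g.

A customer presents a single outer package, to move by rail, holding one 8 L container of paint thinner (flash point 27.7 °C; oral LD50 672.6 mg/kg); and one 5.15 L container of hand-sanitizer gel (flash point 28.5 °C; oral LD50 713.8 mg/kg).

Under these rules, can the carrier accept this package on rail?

No

The paint thinner has flash point 27.7 °C, which is < 38 °C, so it is Category FL (Flammable Liquid).
With flash point 28.5 °C (< 38 °C), the hand-sanitizer gel falls in Category FL.
Category FL net quantity: 8 L + 5.15 L = 13.15 L.
That exceeds the Category FL rail limit of 10 L.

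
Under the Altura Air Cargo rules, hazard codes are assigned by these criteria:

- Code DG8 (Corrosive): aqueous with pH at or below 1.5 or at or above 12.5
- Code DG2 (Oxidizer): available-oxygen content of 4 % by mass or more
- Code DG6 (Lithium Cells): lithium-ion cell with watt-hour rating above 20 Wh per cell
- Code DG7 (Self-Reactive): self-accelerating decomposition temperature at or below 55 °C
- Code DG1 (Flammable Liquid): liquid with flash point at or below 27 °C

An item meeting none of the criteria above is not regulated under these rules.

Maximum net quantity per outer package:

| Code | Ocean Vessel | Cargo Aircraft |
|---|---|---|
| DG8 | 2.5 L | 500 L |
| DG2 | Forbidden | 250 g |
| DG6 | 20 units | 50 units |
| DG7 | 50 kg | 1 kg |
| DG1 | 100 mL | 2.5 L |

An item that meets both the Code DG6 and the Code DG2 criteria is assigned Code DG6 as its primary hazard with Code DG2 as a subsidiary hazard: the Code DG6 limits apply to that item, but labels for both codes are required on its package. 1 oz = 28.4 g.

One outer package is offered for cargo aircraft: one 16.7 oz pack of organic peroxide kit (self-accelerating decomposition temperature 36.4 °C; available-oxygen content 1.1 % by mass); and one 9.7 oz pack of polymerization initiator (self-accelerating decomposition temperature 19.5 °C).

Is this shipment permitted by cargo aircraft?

Yes

With self-accelerating decomposition temperature 36.4 °C (≤ 55 °C), the organic peroxide kit falls in Code DG7.
Polymerization initiator: self-accelerating decomposition temperature 19.5 °C ≤ 55 °C → Code DG7 (Self-Reactive).
Total Code DG7: (one 16.7 oz pack = 474.28 g) + (one 9.7 oz pack = 275.48 g) = 749.76 g.
749.76 g ≤ 1 kg (cargo aircraft limit, Code DG7) — within limit.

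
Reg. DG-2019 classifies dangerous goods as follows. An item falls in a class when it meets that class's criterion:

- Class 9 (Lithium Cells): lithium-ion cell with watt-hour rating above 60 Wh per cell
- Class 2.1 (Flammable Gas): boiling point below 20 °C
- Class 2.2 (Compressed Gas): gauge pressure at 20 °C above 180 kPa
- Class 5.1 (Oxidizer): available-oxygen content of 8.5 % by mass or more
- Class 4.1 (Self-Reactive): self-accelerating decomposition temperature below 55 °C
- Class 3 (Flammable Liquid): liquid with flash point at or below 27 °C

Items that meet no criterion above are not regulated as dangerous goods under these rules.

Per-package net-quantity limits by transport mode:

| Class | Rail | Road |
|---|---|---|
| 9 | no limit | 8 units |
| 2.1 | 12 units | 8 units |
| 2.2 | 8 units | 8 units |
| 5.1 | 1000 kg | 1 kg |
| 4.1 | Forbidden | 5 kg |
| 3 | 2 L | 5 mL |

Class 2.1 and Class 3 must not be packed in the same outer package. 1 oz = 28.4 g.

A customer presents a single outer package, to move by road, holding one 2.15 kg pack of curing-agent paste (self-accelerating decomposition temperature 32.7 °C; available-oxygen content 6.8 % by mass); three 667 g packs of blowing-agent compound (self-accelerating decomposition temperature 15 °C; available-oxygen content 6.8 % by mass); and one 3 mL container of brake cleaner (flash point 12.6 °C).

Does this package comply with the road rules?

With self-accelerating decomposition temperature 32.7 °C (< 55 °C), the curing-agent paste falls in Class 4.1.
With self-accelerating decomposition temperature 15 °C (< 55 °C), the blowing-agent compound falls in Class 4.1.
The brake cleaner has flash point 12.6 °C, which is ≤ 27 °C, so it is Class 3 (Flammable Liquid).
Total Class 4.1: 2.15 kg + (three 667 g packs = 2.001 kg) = 4.151 kg.
4.151 kg is within the road limit of 5 kg for Class 4.1.
Class 3 quantity: 3 mL.
3 mL ≤ 5 mL (road limit, Class 3) — within limit.
The segregation rule (Class 2.1 with Class 3) does not apply to Class 4.1 with Class 3.
Every hazard class is within its road limit and no segregation rule is violated.

Yes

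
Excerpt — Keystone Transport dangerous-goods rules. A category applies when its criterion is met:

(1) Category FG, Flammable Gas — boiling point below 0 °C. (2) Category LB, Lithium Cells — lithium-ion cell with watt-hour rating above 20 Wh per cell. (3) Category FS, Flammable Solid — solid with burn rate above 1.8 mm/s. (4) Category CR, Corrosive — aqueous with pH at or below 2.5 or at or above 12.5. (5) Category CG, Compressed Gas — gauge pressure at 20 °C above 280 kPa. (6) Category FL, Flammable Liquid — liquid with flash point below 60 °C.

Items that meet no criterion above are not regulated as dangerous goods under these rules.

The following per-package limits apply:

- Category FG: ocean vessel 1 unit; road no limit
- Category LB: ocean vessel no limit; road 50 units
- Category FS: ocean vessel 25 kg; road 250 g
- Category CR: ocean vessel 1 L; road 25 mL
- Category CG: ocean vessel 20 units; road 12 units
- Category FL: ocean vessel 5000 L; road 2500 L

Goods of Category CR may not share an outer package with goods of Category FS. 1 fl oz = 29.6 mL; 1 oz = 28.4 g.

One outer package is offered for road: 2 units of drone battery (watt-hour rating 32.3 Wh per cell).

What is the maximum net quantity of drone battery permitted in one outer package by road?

50 units

The drone battery has watt-hour rating 32.3 Wh per cell, which is > 20 Wh per cell, so it is Category LB (Lithium Cells).
The road limit for Category LB is 50 units.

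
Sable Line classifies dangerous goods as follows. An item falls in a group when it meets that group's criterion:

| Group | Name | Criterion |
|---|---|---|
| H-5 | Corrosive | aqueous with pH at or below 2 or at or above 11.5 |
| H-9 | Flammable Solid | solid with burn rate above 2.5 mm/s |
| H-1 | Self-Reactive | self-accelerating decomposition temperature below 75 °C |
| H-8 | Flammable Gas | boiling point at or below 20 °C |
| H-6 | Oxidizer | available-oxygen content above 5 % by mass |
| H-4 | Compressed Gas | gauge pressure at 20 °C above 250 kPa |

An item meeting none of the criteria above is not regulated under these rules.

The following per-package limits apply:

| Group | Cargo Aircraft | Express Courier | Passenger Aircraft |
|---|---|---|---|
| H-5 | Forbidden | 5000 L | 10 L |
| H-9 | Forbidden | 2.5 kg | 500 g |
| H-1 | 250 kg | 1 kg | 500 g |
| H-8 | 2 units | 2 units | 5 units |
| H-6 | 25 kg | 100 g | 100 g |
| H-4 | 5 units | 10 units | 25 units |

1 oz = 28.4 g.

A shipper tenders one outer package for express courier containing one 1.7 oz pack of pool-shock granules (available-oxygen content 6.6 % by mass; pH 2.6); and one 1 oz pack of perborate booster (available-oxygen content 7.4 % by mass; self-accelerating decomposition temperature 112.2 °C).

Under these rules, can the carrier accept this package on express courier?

Pool-shock granules: available-oxygen content 6.6 % by mass > 5 % by mass → Group H-6 (Oxidizer).
With available-oxygen content 7.4 % by mass (> 5 % by mass), the perborate booster falls in Group H-6.
Group H-6 net quantity: (one 1.7 oz pack = 48.28 g) + (one 1 oz pack = 28.4 g) = 76.68 g.
76.68 g ≤ 100 g (express courier limit, Group H-6) — within limit.

Yes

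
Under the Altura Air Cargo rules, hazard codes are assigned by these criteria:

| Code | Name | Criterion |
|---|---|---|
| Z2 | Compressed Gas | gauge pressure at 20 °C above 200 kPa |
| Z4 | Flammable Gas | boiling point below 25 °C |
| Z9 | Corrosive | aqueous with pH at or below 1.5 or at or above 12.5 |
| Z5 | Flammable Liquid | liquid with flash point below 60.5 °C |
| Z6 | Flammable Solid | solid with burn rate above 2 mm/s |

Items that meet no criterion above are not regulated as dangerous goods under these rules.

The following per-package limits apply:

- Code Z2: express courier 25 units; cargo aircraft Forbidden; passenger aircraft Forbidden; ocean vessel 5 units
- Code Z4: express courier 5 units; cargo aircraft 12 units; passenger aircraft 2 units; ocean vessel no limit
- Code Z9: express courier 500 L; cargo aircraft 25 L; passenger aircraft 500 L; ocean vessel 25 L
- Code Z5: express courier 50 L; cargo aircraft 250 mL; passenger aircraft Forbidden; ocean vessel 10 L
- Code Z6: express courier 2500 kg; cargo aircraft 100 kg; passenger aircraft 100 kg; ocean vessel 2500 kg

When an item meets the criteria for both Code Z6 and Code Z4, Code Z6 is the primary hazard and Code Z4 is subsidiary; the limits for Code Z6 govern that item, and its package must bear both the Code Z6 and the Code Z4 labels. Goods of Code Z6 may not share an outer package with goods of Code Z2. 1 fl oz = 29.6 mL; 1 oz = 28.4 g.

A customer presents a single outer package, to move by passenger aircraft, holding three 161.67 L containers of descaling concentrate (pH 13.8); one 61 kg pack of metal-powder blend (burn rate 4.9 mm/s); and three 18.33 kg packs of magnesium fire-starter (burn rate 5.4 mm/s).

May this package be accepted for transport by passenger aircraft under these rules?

pH 13.8 meets the Code Z9 criterion (Corrosive), so the descaling concentrate is Code Z9.
With burn rate 4.9 mm/s (> 2 mm/s), the metal-powder blend falls in Code Z6.
The magnesium fire-starter has burn rate 5.4 mm/s, which is > 2 mm/s, so it is Code Z6 (Flammable Solid).
Total Code Z6: 61 kg + (three 18.33 kg packs = 54.99 kg) = 115.99 kg.
115.99 kg exceeds the passenger aircraft limit of 100 kg for Code Z6.
Code Z9 quantity: three 161.67 L containers = 485.01 L.
That is within the Code Z9 passenger aircraft limit of 500 L.
The segregation rule (Code Z6 with Code Z2) does not apply to Code Z6 with Code Z9.

No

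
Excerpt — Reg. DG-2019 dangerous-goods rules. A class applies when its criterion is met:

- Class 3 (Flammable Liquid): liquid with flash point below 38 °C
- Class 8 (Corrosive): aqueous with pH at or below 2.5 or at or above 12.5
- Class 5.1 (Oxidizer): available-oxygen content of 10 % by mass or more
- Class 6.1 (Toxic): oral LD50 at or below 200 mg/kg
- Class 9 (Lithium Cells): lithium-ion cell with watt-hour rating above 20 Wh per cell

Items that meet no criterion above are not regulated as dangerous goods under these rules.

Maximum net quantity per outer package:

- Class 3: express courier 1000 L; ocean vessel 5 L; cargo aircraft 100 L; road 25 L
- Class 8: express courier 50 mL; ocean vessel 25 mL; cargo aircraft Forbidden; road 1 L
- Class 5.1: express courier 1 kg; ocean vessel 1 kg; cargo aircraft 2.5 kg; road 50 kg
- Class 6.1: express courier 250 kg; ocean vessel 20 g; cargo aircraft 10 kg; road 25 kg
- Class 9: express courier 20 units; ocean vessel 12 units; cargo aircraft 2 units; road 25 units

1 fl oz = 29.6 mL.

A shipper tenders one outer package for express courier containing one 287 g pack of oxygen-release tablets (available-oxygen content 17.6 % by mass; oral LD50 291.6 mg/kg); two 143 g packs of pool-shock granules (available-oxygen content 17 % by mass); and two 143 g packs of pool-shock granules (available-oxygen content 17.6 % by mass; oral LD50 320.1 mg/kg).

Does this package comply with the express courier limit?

Yes

Available-oxygen content 17.6 % by mass meets the Class 5.1 criterion (Oxidizer), so the oxygen-release tablets are Class 5.1.
With available-oxygen content 17 % by mass (≥ 10 % by mass), the pool-shock granules fall in Class 5.1.
With available-oxygen content 17.6 % by mass (≥ 10 % by mass), the pool-shock granules fall in Class 5.1.
Class 5.1 net quantity: 287 g + (two 143 g packs = 286 g) + (two 143 g packs = 286 g) = 859 g.
859 g is within the express courier limit of 1 kg for Class 5.1.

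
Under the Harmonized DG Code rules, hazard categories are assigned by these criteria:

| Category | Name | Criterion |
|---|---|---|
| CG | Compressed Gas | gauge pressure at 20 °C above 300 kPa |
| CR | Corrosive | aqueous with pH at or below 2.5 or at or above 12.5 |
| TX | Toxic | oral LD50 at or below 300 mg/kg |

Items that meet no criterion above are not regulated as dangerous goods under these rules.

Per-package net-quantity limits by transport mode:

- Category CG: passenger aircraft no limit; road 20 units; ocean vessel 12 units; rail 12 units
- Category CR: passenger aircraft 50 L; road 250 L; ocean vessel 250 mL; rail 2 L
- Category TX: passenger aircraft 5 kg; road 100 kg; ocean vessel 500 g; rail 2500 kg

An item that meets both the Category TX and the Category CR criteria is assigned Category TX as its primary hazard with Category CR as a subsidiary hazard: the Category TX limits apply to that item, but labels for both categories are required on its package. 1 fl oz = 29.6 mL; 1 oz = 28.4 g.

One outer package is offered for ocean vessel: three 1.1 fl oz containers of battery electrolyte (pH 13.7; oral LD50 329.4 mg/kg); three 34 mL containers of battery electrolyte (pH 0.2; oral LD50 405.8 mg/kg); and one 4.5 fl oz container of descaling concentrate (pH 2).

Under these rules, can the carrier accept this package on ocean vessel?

No

The battery electrolyte has pH 13.7, which is ≥ 12.5, so it is Category CR (Corrosive).
The battery electrolyte has pH 0.2, which is ≤ 2.5, so it is Category CR (Corrosive).
pH 2 meets the Category CR criterion (Corrosive), so the descaling concentrate is Category CR.
Category CR net quantity: (three 1.1 fl oz containers = 97.68 mL) + (three 34 mL containers = 102 mL) + (one 4.5 fl oz container = 133.2 mL) = 332.88 mL.
That exceeds the Category CR ocean vessel limit of 250 mL.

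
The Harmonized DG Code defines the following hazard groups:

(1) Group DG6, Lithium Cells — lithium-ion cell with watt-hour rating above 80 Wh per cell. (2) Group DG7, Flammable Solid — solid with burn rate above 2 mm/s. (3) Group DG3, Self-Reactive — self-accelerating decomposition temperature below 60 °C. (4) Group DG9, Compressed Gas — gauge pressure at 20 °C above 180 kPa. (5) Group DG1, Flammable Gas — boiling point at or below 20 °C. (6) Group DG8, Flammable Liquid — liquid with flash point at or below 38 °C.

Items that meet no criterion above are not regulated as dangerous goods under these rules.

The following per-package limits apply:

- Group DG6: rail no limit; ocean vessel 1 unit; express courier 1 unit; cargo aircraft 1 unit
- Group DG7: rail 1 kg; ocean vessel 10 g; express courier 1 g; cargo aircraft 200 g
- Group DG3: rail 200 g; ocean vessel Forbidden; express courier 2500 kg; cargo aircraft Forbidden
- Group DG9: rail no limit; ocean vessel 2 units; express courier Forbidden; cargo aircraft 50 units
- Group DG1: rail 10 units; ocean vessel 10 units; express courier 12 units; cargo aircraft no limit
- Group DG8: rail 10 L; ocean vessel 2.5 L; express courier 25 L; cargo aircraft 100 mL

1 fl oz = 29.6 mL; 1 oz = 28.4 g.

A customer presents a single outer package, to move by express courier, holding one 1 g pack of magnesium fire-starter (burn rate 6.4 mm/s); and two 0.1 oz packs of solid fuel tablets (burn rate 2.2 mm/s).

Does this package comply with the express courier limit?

Burn rate 6.4 mm/s meets the Group DG7 criterion (Flammable Solid), so the magnesium fire-starter is Group DG7.
The solid fuel tablets have burn rate 2.2 mm/s, which is > 2 mm/s, so they are Group DG7 (Flammable Solid).
Total Group DG7: 1 g + (two 0.1 oz packs = 5.68 g) = 6.68 g.
6.68 g > 1 g (express courier limit, Group DG7) — over the limit.

No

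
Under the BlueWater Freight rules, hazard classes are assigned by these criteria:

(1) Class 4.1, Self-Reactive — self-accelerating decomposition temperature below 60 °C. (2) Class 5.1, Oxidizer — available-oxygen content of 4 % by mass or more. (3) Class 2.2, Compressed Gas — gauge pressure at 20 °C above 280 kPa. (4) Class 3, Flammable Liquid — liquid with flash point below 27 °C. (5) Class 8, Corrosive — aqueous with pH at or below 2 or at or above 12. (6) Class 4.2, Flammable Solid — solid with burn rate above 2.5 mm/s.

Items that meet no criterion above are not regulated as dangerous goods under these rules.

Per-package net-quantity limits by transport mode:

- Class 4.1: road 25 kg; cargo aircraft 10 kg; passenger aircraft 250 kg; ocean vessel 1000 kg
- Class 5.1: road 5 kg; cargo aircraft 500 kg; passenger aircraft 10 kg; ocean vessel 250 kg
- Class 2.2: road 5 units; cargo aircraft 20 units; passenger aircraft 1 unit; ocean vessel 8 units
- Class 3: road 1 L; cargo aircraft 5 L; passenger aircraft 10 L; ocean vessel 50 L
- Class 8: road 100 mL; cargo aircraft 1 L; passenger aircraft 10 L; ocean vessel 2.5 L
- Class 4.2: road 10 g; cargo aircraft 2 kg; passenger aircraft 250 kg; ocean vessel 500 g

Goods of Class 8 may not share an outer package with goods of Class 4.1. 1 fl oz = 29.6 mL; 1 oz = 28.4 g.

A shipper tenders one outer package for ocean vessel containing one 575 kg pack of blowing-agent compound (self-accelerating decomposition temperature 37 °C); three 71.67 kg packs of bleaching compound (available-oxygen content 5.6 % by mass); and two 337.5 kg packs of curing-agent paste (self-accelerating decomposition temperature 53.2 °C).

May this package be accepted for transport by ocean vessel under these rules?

The blowing-agent compound has self-accelerating decomposition temperature 37 °C, which is < 60 °C, so it is Class 4.1 (Self-Reactive).
The bleaching compound has available-oxygen content 5.6 % by mass, which is ≥ 4 % by mass, so it is Class 5.1 (Oxidizer).
Curing-agent paste: self-accelerating decomposition temperature 53.2 °C < 60 °C → Class 4.1 (Self-Reactive).
Class 5.1 quantity: three 71.67 kg packs = 215.01 kg.
That is within the Class 5.1 ocean vessel limit of 250 kg.
Class 4.1 net quantity: 575 kg + (two 337.5 kg packs = 675 kg) = 1250 kg.
1250 kg exceeds the ocean vessel limit of 1000 kg for Class 4.1.
The segregation rule (Class 8 with Class 4.1) does not apply to Class 5.1 with Class 4.1.

No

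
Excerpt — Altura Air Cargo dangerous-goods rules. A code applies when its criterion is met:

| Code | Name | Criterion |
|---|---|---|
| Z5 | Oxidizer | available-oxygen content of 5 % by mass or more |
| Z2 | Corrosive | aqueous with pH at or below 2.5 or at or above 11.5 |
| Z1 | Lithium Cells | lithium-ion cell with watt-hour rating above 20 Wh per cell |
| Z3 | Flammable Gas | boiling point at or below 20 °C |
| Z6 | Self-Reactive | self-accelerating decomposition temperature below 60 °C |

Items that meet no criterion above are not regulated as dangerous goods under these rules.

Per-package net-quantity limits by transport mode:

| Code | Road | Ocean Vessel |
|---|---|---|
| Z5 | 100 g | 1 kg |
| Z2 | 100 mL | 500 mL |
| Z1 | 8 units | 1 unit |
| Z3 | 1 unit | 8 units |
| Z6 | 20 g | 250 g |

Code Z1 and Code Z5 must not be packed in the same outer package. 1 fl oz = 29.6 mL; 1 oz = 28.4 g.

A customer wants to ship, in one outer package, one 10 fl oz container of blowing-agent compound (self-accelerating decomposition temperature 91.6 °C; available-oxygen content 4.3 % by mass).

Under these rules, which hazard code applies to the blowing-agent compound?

available-oxygen content 4.3 % by mass is not above 5 % by mass, so Code Z5 does not apply.
self-accelerating decomposition temperature 91.6 °C is not below 60 °C, so Code Z6 does not apply.
No criterion is met, so the item is not regulated.

Not regulated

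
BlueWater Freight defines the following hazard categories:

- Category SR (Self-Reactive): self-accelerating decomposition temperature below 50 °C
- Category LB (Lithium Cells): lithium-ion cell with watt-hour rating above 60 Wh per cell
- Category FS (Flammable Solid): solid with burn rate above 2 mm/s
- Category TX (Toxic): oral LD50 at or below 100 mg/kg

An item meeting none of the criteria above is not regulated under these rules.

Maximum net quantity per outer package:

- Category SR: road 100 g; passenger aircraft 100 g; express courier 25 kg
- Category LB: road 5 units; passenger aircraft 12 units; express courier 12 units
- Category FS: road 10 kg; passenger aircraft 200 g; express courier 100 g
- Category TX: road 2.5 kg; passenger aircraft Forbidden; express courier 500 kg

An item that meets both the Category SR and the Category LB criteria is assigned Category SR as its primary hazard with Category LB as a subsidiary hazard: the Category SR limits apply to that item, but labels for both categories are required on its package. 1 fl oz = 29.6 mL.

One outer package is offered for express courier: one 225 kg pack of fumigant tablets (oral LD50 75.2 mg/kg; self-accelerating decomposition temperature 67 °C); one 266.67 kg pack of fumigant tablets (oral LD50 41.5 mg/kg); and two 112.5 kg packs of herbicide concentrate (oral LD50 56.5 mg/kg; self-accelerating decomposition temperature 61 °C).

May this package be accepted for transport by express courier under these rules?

Oral LD50 75.2 mg/kg meets the Category TX criterion (Toxic), so the fumigant tablets are Category TX.
Fumigant tablets: oral LD50 41.5 mg/kg ≤ 100 mg/kg → Category TX (Toxic).
Oral LD50 56.5 mg/kg meets the Category TX criterion (Toxic), so the herbicide concentrate is Category TX.
Category TX net quantity: 225 kg + 266.67 kg + (two 112.5 kg packs = 225 kg) = 716.67 kg.
716.67 kg exceeds the express courier limit of 500 kg for Category TX.

No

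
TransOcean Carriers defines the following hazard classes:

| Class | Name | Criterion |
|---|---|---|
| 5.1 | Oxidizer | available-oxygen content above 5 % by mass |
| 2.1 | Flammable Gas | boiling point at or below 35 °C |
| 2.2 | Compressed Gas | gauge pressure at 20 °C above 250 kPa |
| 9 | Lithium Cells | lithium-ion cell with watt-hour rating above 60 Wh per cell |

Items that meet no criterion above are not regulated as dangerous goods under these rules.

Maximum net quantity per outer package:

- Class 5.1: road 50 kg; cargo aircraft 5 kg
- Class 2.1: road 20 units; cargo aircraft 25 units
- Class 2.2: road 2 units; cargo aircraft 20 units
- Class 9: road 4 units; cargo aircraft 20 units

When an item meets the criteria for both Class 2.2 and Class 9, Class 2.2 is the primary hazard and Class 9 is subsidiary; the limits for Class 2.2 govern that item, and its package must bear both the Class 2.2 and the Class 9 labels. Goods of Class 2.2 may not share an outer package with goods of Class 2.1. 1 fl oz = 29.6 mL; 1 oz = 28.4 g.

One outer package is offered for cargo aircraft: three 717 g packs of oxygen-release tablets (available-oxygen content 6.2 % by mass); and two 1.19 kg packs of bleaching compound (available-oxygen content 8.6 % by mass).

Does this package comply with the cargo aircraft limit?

The oxygen-release tablets have available-oxygen content 6.2 % by mass, which is > 5 % by mass, so they are Class 5.1 (Oxidizer).
With available-oxygen content 8.6 % by mass (> 5 % by mass), the bleaching compound falls in Class 5.1.
Total Class 5.1: (three 717 g packs = 2.151 kg) + (two 1.19 kg packs = 2.38 kg) = 4.531 kg.
4.531 kg is within the cargo aircraft limit of 5 kg for Class 5.1.

Yes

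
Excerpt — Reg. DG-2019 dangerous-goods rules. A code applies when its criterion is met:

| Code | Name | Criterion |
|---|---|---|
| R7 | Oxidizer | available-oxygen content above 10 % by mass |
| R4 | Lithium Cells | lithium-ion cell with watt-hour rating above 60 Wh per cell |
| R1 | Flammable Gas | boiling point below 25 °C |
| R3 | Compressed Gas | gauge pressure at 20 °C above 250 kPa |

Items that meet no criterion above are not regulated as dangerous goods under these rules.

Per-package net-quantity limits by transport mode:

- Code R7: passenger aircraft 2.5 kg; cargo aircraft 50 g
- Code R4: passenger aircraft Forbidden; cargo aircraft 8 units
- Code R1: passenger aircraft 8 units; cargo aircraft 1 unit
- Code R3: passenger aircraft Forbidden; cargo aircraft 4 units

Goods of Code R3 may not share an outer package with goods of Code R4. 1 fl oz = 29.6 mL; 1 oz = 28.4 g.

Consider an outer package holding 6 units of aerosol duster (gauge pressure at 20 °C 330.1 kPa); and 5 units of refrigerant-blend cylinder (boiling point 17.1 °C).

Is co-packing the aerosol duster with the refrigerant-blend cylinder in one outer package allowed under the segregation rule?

Yes

The aerosol duster has gauge pressure at 20 °C 330.1 kPa, which is > 250 kPa, so it is Code R3 (Compressed Gas).
The refrigerant-blend cylinder has boiling point 17.1 °C, which is < 25 °C, so it is Code R1 (Flammable Gas).
No segregation rule bars Code R3 with Code R1.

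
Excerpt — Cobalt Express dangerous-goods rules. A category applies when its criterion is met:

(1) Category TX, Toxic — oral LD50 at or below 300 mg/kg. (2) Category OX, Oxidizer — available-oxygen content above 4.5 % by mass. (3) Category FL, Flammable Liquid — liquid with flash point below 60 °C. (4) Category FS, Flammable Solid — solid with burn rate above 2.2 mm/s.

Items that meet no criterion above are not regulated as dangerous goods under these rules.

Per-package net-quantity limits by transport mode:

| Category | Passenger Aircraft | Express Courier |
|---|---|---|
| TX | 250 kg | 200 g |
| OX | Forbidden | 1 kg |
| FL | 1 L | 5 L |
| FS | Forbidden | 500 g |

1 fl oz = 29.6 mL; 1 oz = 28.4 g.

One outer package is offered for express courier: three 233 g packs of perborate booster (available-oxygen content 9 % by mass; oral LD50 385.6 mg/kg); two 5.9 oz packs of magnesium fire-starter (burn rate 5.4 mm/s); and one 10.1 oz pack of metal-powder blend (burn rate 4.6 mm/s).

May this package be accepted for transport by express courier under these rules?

The perborate booster has available-oxygen content 9 % by mass, which is > 4.5 % by mass, so it is Category OX (Oxidizer).
The magnesium fire-starter has burn rate 5.4 mm/s, which is > 2.2 mm/s, so it is Category FS (Flammable Solid).
Metal-powder blend: burn rate 4.6 mm/s > 2.2 mm/s → Category FS (Flammable Solid).
Category FS net quantity: (two 5.9 oz packs = 335.12 g) + (one 10.1 oz pack = 286.84 g) = 621.96 g.
That exceeds the Category FS express courier limit of 500 g.
Category OX quantity: three 233 g packs = 699 g.
699 g ≤ 1 kg (express courier limit, Category OX) — within limit.

No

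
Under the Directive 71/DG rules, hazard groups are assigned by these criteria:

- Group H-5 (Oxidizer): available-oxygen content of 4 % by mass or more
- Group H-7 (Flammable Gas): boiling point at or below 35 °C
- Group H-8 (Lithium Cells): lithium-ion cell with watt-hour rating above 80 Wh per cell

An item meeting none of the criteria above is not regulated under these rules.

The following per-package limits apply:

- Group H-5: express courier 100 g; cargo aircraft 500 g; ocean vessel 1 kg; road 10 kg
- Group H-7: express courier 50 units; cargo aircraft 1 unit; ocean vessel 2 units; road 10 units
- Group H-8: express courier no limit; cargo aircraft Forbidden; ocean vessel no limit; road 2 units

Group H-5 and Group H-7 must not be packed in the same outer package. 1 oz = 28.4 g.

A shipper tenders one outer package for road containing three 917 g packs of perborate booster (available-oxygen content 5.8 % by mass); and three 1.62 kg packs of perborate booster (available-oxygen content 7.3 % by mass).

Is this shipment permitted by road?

The perborate booster has available-oxygen content 5.8 % by mass, which is ≥ 4 % by mass, so it is Group H-5 (Oxidizer).
With available-oxygen content 7.3 % by mass (≥ 4 % by mass), the perborate booster falls in Group H-5.
Total Group H-5: (three 917 g packs = 2.751 kg) + (three 1.62 kg packs = 4.86 kg) = 7.611 kg.
7.611 kg ≤ 10 kg (road limit, Group H-5) — within limit.

Yes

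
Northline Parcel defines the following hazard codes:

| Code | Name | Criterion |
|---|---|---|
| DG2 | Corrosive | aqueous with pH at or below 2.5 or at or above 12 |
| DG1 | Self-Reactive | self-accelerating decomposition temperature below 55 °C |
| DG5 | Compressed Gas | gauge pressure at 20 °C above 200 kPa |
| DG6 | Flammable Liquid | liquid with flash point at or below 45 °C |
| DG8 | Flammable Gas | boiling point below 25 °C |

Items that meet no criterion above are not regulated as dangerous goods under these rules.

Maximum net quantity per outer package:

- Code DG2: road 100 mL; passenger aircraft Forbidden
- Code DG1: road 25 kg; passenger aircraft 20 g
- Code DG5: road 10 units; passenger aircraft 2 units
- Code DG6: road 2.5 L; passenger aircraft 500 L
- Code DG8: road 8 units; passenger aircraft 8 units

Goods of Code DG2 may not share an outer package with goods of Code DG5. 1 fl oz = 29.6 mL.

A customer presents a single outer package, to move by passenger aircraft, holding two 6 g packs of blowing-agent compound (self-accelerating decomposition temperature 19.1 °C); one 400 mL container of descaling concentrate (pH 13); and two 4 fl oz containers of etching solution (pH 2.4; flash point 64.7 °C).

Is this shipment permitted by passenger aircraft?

No

Self-accelerating decomposition temperature 19.1 °C meets the Code DG1 criterion (Self-Reactive), so the blowing-agent compound is Code DG1.
With pH 13 (≥ 12), the descaling concentrate falls in Code DG2.
The etching solution has pH 2.4, which is ≤ 2.5, so it is Code DG2 (Corrosive).
Total Code DG2: 400 mL + (two 4 fl oz containers = 236.8 mL) = 636.8 mL.
By passenger aircraft, Code DG2 is Forbidden regardless of quantity.
Code DG1 quantity: two 6 g packs = 12 g.
12 g ≤ 20 g (passenger aircraft limit, Code DG1) — within limit.
The segregation rule (Code DG2 with Code DG5) does not apply to Code DG2 with Code DG1.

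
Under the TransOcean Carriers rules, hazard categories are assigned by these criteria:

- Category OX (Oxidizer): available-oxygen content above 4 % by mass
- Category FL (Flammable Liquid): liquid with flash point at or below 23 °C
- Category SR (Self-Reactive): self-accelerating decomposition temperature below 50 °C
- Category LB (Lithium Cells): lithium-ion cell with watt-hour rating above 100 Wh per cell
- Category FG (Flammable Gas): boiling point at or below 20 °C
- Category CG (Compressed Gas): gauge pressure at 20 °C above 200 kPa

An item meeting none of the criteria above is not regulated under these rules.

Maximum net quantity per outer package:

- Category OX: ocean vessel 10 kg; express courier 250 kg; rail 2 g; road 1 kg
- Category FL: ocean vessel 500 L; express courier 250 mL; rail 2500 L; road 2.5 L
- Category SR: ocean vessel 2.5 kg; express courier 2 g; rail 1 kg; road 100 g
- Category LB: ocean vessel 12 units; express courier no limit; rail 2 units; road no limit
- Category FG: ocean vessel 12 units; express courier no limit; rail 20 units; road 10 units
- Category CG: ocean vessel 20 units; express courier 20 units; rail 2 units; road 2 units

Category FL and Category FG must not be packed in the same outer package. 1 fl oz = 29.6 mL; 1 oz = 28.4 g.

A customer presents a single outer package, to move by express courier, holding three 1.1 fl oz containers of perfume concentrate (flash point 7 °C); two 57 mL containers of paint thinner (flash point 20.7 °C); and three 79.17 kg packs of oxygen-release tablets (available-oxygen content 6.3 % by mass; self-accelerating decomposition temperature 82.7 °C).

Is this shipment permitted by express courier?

Yes

With flash point 7 °C (≤ 23 °C), the perfume concentrate falls in Category FL.
Flash point 20.7 °C meets the Category FL criterion (Flammable Liquid), so the paint thinner is Category FL.
With available-oxygen content 6.3 % by mass (> 4 % by mass), the oxygen-release tablets fall in Category OX.
Total Category FL: (three 1.1 fl oz containers = 97.68 mL) + (two 57 mL containers = 114 mL) = 211.68 mL.
211.68 mL ≤ 250 mL (express courier limit, Category FL) — within limit.
Category OX quantity: three 79.17 kg packs = 237.51 kg.
237.51 kg is within the express courier limit of 250 kg for Category OX.
The segregation rule (Category FL with Category FG) does not apply to Category FL with Category OX.
Every hazard category is within its express courier limit and no segregation rule is violated.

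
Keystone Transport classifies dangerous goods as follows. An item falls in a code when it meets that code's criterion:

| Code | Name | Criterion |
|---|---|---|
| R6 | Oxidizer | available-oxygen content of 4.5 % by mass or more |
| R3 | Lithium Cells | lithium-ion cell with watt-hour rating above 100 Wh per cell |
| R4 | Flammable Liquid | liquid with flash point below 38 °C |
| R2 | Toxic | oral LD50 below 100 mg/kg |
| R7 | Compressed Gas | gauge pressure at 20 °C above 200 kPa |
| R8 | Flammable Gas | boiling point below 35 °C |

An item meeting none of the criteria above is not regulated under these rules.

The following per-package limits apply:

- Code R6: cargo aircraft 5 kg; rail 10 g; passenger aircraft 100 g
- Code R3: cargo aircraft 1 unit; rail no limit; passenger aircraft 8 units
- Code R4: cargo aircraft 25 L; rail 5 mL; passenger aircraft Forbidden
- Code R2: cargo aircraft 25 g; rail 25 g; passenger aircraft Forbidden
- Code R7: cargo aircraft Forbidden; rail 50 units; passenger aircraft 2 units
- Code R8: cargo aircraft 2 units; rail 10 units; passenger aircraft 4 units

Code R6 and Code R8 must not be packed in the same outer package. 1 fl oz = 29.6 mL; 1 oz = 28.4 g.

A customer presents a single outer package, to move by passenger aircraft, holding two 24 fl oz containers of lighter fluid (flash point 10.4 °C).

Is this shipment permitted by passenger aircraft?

Flash point 10.4 °C meets the Code R4 criterion (Flammable Liquid), so the lighter fluid is Code R4.
Code R4 quantity: two 24 fl oz containers = 1420.8 mL.
By passenger aircraft, Code R4 is Forbidden regardless of quantity.

No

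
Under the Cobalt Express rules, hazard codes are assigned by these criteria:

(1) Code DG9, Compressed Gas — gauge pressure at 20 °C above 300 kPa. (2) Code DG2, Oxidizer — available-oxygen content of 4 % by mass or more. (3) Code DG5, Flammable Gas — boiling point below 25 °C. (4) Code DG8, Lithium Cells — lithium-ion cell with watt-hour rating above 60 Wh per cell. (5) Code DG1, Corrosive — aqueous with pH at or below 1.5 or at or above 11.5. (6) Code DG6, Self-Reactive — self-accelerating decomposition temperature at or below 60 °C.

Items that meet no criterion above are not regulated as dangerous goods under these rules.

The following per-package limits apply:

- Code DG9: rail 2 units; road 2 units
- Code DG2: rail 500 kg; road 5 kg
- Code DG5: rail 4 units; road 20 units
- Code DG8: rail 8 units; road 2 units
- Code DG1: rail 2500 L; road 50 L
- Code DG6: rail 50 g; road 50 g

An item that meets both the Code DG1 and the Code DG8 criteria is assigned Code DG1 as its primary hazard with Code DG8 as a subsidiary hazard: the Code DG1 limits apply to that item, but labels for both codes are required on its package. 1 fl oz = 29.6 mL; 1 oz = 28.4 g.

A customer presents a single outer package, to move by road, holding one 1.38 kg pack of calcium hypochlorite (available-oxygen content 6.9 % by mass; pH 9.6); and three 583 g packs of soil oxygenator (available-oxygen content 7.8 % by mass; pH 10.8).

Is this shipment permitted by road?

The calcium hypochlorite has available-oxygen content 6.9 % by mass, which is ≥ 4 % by mass, so it is Code DG2 (Oxidizer).
The soil oxygenator has available-oxygen content 7.8 % by mass, which is ≥ 4 % by mass, so it is Code DG2 (Oxidizer).
Code DG2 net quantity: 1.38 kg + (three 583 g packs = 1.749 kg) = 3.129 kg.
That is within the Code DG2 road limit of 5 kg.

Yes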